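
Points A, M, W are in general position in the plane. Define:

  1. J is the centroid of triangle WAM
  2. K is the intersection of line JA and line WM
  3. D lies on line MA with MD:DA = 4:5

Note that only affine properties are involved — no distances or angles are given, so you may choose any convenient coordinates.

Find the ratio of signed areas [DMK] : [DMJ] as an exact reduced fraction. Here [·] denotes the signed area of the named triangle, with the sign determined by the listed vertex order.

[DMK]:[DMJ] = 3/2

Set A = (0, 0), M = (1, 0), W = (0, 1); any affine frame gives the same invariant.
1. J is the centroid of triangle WAM ⇒ J = (1/3, 1/3)
2. K is the intersection of line JA and line WM ⇒ K = (1/2, 1/2)
3. D lies on line MA with MD:DA = 4:5 ⇒ D = (5/9, 0)
2·[DMK] = 2/9, 2·[DMJ] = 4/27
[DMK]:[DMJ] = 2/9:4/27 = 3/2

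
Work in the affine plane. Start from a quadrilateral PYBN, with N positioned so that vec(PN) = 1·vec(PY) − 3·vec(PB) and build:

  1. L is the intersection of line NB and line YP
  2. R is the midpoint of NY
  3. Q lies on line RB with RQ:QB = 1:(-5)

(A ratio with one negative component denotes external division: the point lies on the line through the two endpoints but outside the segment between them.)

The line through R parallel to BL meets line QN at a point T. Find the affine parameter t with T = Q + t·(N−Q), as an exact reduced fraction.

t = 1/5

Choose coordinates P = (0, 0), Y = (1, 0), B = (0, 1), N = (1, -3).
1. L is the intersection of line NB and line YP ⇒ L = (1/4, 0)
2. R is the midpoint of NY ⇒ R = (1, -3/2)
3. Q lies on line RB with RQ:QB = 1:(-5) ⇒ Q = (5/4, -17/8)
through R parallel to BL: direction (1/4, -1); meets QN at T = (6/5, -23/10)
T = Q + t·(N−Q) with t = 1/5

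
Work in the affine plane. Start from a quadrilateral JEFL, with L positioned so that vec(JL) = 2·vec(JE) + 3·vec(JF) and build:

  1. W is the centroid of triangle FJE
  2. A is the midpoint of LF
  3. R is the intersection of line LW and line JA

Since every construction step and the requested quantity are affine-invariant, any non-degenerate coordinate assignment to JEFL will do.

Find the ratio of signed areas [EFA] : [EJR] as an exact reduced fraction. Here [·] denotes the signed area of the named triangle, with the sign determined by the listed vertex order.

[EFA]:[EJR] = -2

Assign J = (0, 0), E = (1, 0), F = (0, 1), L = (2, 3) — the answer is frame-independent, so this choice is without loss of generality.
1. W is the centroid of triangle FJE ⇒ W = (1/3, 1/3)
2. A is the midpoint of LF ⇒ A = (1, 2)
3. R is the intersection of line LW and line JA ⇒ R = (-1/2, -1)
2·[EFA] = -2, 2·[EJR] = 1
[EFA]:[EJR] = -2:1 = -2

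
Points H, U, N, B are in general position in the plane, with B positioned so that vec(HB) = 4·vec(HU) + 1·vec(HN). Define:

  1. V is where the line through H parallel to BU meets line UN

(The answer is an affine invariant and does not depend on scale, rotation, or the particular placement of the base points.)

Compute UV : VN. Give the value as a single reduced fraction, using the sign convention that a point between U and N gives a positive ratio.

UV:VN = 1/3

Work in coordinates with H = (0, 0), U = (1, 0), N = (0, 1), B = (4, 1).
1. V is where the line through H parallel to BU meets line UN ⇒ V = (3/4, 1/4)
V = U + t·(N−U) with t = 1/4, so UV:VN = t:(1−t) = 1/4:3/4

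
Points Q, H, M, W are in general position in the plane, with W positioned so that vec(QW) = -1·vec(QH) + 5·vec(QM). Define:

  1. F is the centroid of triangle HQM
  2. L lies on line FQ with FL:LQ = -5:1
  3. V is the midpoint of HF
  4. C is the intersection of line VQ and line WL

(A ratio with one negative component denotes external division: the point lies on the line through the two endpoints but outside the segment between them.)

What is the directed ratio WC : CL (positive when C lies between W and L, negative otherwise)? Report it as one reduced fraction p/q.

WC:CL = 84

Work in coordinates with Q = (0, 0), H = (1, 0), M = (0, 1), W = (-1, 5).
1. F is the centroid of triangle HQM ⇒ F = (1/3, 1/3)
2. L lies on line FQ with FL:LQ = -5:1 ⇒ L = (-1/12, -1/12)
3. V is the midpoint of HF ⇒ V = (2/3, 1/6)
4. C is the intersection of line VQ and line WL ⇒ C = (-8/85, -2/85)
C = W + t·(L−W) with t = 84/85, so WC:CL = t:(1−t) = 84/85:1/85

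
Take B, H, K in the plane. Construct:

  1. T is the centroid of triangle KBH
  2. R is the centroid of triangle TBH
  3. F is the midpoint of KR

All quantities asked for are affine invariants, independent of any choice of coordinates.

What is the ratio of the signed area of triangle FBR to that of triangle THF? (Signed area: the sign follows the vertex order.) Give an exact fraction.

[FBR]:[THF] = 2

Choose coordinates B = (0, 0), H = (1, 0), K = (0, 1).
1. T is the centroid of triangle KBH ⇒ T = (1/3, 1/3)
2. R is the centroid of triangle TBH ⇒ R = (4/9, 1/9)
3. F is the midpoint of KR ⇒ F = (2/9, 5/9)
2·[FBR] = 2/9, 2·[THF] = 1/9
[FBR]:[THF] = 2/9:1/9 = 2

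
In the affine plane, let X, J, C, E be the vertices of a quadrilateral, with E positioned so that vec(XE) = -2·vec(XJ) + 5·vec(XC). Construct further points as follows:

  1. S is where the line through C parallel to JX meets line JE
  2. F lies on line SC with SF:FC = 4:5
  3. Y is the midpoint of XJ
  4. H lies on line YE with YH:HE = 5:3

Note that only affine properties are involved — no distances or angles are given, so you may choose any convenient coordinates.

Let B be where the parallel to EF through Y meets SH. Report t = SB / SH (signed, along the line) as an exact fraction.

t = 328/203

Set X = (0, 0), J = (1, 0), C = (0, 1), E = (-2, 5); any affine frame gives the same invariant.
1. S is where the line through C parallel to JX meets line JE ⇒ S = (2/5, 1)
2. F lies on line SC with SF:FC = 4:5 ⇒ F = (2/9, 1)
3. Y is the midpoint of XJ ⇒ Y = (1/2, 0)
4. H lies on line YE with YH:HE = 5:3 ⇒ H = (-17/16, 25/8)
through Y parallel to EF: direction (20/9, -4); meets SH at B = (-797/406, 900/203)
B = S + t·(H−S) with t = 328/203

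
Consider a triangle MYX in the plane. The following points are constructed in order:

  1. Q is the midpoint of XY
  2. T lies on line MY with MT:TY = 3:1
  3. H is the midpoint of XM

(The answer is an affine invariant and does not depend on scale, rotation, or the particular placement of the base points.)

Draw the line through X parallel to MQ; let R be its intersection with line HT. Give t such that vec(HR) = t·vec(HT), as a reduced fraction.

t = -2/5

Set M = (0, 0), Y = (1, 0), X = (0, 1); any affine frame gives the same invariant.
1. Q is the midpoint of XY ⇒ Q = (1/2, 1/2)
2. T lies on line MY with MT:TY = 3:1 ⇒ T = (3/4, 0)
3. H is the midpoint of XM ⇒ H = (0, 1/2)
through X parallel to MQ: direction (1/2, 1/2); meets HT at R = (-3/10, 7/10)
R = H + t·(T−H) with t = -2/5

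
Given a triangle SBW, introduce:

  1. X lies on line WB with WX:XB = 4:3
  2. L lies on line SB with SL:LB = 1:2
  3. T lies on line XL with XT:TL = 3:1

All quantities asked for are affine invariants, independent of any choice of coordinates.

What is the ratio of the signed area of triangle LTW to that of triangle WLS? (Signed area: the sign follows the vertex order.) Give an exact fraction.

[LTW]:[WLS] = -2/7

Assign S = (0, 0), B = (1, 0), W = (0, 1) — the answer is frame-independent, so this choice is without loss of generality.
1. X lies on line WB with WX:XB = 4:3 ⇒ X = (4/7, 3/7)
2. L lies on line SB with SL:LB = 1:2 ⇒ L = (1/3, 0)
3. T lies on line XL with XT:TL = 3:1 ⇒ T = (11/28, 3/28)
2·[LTW] = 2/21, 2·[WLS] = -1/3
[LTW]:[WLS] = 2/21:-1/3 = -2/7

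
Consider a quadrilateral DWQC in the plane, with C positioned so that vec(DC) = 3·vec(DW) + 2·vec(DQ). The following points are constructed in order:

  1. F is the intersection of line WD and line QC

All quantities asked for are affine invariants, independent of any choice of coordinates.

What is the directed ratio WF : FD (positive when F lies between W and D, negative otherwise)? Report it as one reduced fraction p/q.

WF:FD = -4/3

Work in coordinates with D = (0, 0), W = (1, 0), Q = (0, 1), C = (3, 2).
1. F is the intersection of line WD and line QC ⇒ F = (-3, 0)
F = W + t·(D−W) with t = 4, so WF:FD = t:(1−t) = 4:-3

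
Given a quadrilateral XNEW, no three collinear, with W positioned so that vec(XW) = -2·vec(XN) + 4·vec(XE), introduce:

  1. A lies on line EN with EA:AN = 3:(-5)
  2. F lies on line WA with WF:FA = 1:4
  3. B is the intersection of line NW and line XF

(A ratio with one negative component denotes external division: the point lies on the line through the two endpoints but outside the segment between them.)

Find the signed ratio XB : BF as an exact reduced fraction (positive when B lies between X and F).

XB:BF = -8

Set X = (0, 0), N = (1, 0), E = (0, 1), W = (-2, 4); any affine frame gives the same invariant.
1. A lies on line EN with EA:AN = 3:(-5) ⇒ A = (-3/2, 5/2)
2. F lies on line WA with WF:FA = 1:4 ⇒ F = (-19/10, 37/10)
3. B is the intersection of line NW and line XF ⇒ B = (-76/35, 148/35)
B = X + t·(F−X) with t = 8/7, so XB:BF = t:(1−t) = 8/7:-1/7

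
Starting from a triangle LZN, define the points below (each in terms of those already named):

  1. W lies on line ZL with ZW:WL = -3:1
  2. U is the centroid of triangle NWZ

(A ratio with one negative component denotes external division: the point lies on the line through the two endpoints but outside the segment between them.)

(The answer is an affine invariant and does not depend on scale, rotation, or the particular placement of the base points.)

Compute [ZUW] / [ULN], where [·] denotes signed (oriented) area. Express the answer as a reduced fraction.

Assign L = (0, 0), Z = (1, 0), N = (0, 1) — the answer is frame-independent, so this choice is without loss of generality.
1. W lies on line ZL with ZW:WL = -3:1 ⇒ W = (-1/2, 0)
2. U is the centroid of triangle NWZ ⇒ U = (1/6, 1/3)
2·[ZUW] = 1/2, 2·[ULN] = -1/6
[ZUW]:[ULN] = 1/2:-1/6 = -3

[ZUW]:[ULN] = -3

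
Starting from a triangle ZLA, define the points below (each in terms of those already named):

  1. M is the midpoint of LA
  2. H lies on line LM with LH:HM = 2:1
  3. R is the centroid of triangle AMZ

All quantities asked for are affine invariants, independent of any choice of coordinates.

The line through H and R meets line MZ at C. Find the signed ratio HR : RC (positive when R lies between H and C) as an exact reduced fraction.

HR:RC = -2

Choose coordinates Z = (0, 0), L = (1, 0), A = (0, 1).
1. M is the midpoint of LA ⇒ M = (1/2, 1/2)
2. H lies on line LM with LH:HM = 2:1 ⇒ H = (2/3, 1/3)
3. R is the centroid of triangle AMZ ⇒ R = (1/6, 1/2)
line HR meets MZ at C = (5/12, 5/12)
R = H + t·(C−H) with t = 2, so HR:RC = 2:-1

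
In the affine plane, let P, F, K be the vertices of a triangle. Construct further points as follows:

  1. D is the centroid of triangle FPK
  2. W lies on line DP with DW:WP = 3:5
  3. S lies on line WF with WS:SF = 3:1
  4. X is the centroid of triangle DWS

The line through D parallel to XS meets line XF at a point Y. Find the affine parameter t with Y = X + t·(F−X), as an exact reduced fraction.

Work in coordinates with P = (0, 0), F = (1, 0), K = (0, 1).
1. D is the centroid of triangle FPK ⇒ D = (1/3, 1/3)
2. W lies on line DP with DW:WP = 3:5 ⇒ W = (5/24, 5/24)
3. S lies on line WF with WS:SF = 3:1 ⇒ S = (77/96, 5/96)
4. X is the centroid of triangle DWS ⇒ X = (43/96, 19/96)
through D parallel to XS: direction (17/48, -7/48); meets XF at Y = (101/48, -19/48)
Y = X + t·(F−X) with t = 3

t = 3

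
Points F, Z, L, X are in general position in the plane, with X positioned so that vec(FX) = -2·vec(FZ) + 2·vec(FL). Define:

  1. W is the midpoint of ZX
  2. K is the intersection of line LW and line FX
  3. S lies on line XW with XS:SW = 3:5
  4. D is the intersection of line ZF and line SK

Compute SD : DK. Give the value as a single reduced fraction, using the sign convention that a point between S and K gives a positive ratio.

Set F = (0, 0), Z = (1, 0), L = (0, 1), X = (-2, 2); any affine frame gives the same invariant.
1. W is the midpoint of ZX ⇒ W = (-1/2, 1)
2. K is the intersection of line LW and line FX ⇒ K = (-1, 1)
3. S lies on line XW with XS:SW = 3:5 ⇒ S = (-23/16, 13/8)
4. D is the intersection of line ZF and line SK ⇒ D = (-3/10, 0)
D = S + t·(K−S) with t = 13/5, so SD:DK = t:(1−t) = 13/5:-8/5

SD:DK = -13/8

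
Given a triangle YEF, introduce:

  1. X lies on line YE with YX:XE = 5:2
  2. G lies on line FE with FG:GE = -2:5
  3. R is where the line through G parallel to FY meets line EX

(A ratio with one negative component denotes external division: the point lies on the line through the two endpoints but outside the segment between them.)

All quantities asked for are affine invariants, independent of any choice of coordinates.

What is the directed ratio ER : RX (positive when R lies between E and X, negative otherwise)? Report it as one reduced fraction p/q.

Work in coordinates with Y = (0, 0), E = (1, 0), F = (0, 1).
1. X lies on line YE with YX:XE = 5:2 ⇒ X = (5/7, 0)
2. G lies on line FE with FG:GE = -2:5 ⇒ G = (-2/3, 5/3)
3. R is where the line through G parallel to FY meets line EX ⇒ R = (-2/3, 0)
R = E + t·(X−E) with t = 35/6, so ER:RX = t:(1−t) = 35/6:-29/6

ER:RX = -35/29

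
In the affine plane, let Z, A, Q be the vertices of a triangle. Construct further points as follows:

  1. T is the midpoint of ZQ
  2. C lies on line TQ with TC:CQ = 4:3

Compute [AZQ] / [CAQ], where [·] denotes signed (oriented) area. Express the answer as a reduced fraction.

[AZQ]:[CAQ] = -14/3

Work in coordinates with Z = (0, 0), A = (1, 0), Q = (0, 1).
1. T is the midpoint of ZQ ⇒ T = (0, 1/2)
2. C lies on line TQ with TC:CQ = 4:3 ⇒ C = (0, 11/14)
2·[AZQ] = -1, 2·[CAQ] = 3/14
[AZQ]:[CAQ] = -1:3/14 = -14/3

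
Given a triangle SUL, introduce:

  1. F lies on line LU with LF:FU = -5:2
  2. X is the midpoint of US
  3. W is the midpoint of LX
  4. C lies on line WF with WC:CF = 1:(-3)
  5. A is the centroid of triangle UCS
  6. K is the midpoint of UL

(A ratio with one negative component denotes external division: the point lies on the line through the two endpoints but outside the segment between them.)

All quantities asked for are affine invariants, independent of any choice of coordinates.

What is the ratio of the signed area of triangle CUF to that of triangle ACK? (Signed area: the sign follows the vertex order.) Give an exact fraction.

Set S = (0, 0), U = (1, 0), L = (0, 1); any affine frame gives the same invariant.
1. F lies on line LU with LF:FU = -5:2 ⇒ F = (5/3, -2/3)
2. X is the midpoint of US ⇒ X = (1/2, 0)
3. W is the midpoint of LX ⇒ W = (1/4, 1/2)
4. C lies on line WF with WC:CF = 1:(-3) ⇒ C = (-11/24, 13/12)
5. A is the centroid of triangle UCS ⇒ A = (13/72, 13/36)
6. K is the midpoint of UL ⇒ K = (1/2, 1/2)
2·[CUF] = -1/4, 2·[ACK] = -23/72
[CUF]:[ACK] = -1/4:-23/72 = 18/23

[CUF]:[ACK] = 18/23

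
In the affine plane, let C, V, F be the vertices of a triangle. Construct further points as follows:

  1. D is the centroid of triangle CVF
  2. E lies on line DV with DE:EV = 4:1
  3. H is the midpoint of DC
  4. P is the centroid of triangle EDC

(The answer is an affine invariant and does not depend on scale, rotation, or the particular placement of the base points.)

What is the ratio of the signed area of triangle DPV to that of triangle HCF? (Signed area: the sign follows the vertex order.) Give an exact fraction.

Assign C = (0, 0), V = (1, 0), F = (0, 1) — the answer is frame-independent, so this choice is without loss of generality.
1. D is the centroid of triangle CVF ⇒ D = (1/3, 1/3)
2. E lies on line DV with DE:EV = 4:1 ⇒ E = (13/15, 1/15)
3. H is the midpoint of DC ⇒ H = (1/6, 1/6)
4. P is the centroid of triangle EDC ⇒ P = (2/5, 2/15)
2·[DPV] = 1/9, 2·[HCF] = -1/6
[DPV]:[HCF] = 1/9:-1/6 = -2/3

[DPV]:[HCF] = -2/3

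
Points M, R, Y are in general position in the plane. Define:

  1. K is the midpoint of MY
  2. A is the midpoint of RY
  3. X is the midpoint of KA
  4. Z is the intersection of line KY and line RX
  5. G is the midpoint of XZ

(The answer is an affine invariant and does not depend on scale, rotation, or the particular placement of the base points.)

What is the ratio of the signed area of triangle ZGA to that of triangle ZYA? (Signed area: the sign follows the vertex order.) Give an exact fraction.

Set M = (0, 0), R = (1, 0), Y = (0, 1); any affine frame gives the same invariant.
1. K is the midpoint of MY ⇒ K = (0, 1/2)
2. A is the midpoint of RY ⇒ A = (1/2, 1/2)
3. X is the midpoint of KA ⇒ X = (1/4, 1/2)
4. Z is the intersection of line KY and line RX ⇒ Z = (0, 2/3)
5. G is the midpoint of XZ ⇒ G = (1/8, 7/12)
2·[ZGA] = 1/48, 2·[ZYA] = -1/6
[ZGA]:[ZYA] = 1/48:-1/6 = -1/8

[ZGA]:[ZYA] = -1/8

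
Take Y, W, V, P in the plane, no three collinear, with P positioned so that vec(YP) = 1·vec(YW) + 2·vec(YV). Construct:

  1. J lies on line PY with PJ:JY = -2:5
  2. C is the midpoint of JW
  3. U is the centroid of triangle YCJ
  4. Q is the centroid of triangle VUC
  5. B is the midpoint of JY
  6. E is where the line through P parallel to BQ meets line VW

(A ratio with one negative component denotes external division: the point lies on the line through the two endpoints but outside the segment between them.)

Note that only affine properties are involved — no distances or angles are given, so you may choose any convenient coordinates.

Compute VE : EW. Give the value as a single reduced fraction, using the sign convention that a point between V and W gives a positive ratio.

VE:EW = 3/2

Work in coordinates with Y = (0, 0), W = (1, 0), V = (0, 1), P = (1, 2).
1. J lies on line PY with PJ:JY = -2:5 ⇒ J = (5/3, 10/3)
2. C is the midpoint of JW ⇒ C = (4/3, 5/3)
3. U is the centroid of triangle YCJ ⇒ U = (1, 5/3)
4. Q is the centroid of triangle VUC ⇒ Q = (7/9, 13/9)
5. B is the midpoint of JY ⇒ B = (5/6, 5/3)
6. E is where the line through P parallel to BQ meets line VW ⇒ E = (3/5, 2/5)
E = V + t·(W−V) with t = 3/5, so VE:EW = t:(1−t) = 3/5:2/5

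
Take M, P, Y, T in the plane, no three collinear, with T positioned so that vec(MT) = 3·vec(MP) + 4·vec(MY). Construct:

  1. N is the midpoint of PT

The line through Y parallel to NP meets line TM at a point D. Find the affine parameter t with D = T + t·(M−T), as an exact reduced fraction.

t = 3/2

Work in coordinates with M = (0, 0), P = (1, 0), Y = (0, 1), T = (3, 4).
1. N is the midpoint of PT ⇒ N = (2, 2)
through Y parallel to NP: direction (-1, -2); meets TM at D = (-3/2, -2)
D = T + t·(M−T) with t = 3/2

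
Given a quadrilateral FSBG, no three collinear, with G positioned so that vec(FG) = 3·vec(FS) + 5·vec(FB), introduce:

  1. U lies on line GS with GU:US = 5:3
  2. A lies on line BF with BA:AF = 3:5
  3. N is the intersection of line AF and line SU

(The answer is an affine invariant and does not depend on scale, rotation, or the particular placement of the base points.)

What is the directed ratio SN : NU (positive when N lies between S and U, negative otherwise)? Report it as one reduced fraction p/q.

Assign F = (0, 0), S = (1, 0), B = (0, 1), G = (3, 5) — the answer is frame-independent, so this choice is without loss of generality.
1. U lies on line GS with GU:US = 5:3 ⇒ U = (7/4, 15/8)
2. A lies on line BF with BA:AF = 3:5 ⇒ A = (0, 5/8)
3. N is the intersection of line AF and line SU ⇒ N = (0, -5/2)
N = S + t·(U−S) with t = -4/3, so SN:NU = t:(1−t) = -4/3:7/3

SN:NU = -4/7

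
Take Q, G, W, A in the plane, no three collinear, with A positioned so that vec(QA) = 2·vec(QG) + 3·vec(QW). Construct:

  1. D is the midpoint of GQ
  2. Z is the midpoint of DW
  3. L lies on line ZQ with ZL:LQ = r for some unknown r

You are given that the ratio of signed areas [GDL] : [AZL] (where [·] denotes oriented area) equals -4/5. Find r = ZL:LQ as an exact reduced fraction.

Choose coordinates Q = (0, 0), G = (1, 0), W = (0, 1), A = (2, 3).
1. D is the midpoint of GQ ⇒ D = (1/2, 0)
2. Z is the midpoint of DW ⇒ Z = (1/4, 1/2)
3. With ZL:LQ = r, write λ = r/(r+1) so L = Z + λ·(Q−Z); L is affine-linear in λ
Every point depending on L is an affine combination of L and λ-independent points, so each such coordinate is linear in λ; the λ² term in each signed area is a multiple of (Q−Z)×(Q−Z) = 0, so 2·[GDL] and 2·[AZL] are each linear in λ. Evaluating at λ=0 and λ=1:
  2·[GDL] = 1/4·λ − 1/4,   2·[AZL] = 1/4·λ
So [GDL]:[AZL] = (1/4·λ − 1/4) / (1/4·λ). Setting this equal to -4/5:
  1/4·λ − 1/4 = -4/5·(1/4·λ)  ⇒  λ = 5/9
Then r = λ/(1−λ) = (5/9)/(4/9) = 5/4. Check: with r = 5/4, L = (1/9, 2/9) and [GDL]:[AZL] = -4/5 as required.

r = 5/4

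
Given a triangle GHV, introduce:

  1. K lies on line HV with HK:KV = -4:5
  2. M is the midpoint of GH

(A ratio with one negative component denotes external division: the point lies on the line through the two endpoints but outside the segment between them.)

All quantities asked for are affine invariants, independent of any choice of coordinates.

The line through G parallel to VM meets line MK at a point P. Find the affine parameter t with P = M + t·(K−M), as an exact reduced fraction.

t = -1/5

Set G = (0, 0), H = (1, 0), V = (0, 1); any affine frame gives the same invariant.
1. K lies on line HV with HK:KV = -4:5 ⇒ K = (5, -4)
2. M is the midpoint of GH ⇒ M = (1/2, 0)
through G parallel to VM: direction (1/2, -1); meets MK at P = (-2/5, 4/5)
P = M + t·(K−M) with t = -1/5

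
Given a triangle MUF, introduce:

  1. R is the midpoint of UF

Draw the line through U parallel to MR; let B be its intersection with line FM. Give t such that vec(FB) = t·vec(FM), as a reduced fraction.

Choose coordinates M = (0, 0), U = (1, 0), F = (0, 1).
1. R is the midpoint of UF ⇒ R = (1/2, 1/2)
through U parallel to MR: direction (1/2, 1/2); meets FM at B = (0, -1)
B = F + t·(M−F) with t = 2

t = 2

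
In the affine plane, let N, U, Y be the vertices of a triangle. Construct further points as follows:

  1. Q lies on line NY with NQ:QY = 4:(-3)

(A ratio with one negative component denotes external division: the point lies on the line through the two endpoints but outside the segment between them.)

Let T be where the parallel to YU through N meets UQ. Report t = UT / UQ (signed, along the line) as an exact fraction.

Assign N = (0, 0), U = (1, 0), Y = (0, 1) — the answer is frame-independent, so this choice is without loss of generality.
1. Q lies on line NY with NQ:QY = 4:(-3) ⇒ Q = (0, 4)
through N parallel to YU: direction (1, -1); meets UQ at T = (4/3, -4/3)
T = U + t·(Q−U) with t = -1/3

t = -1/3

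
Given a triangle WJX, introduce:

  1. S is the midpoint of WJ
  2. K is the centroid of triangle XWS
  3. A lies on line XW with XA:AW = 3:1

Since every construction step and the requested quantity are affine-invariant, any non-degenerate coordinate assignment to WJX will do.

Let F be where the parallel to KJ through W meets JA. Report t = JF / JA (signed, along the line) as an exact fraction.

t = 8/3

Choose coordinates W = (0, 0), J = (1, 0), X = (0, 1).
1. S is the midpoint of WJ ⇒ S = (1/2, 0)
2. K is the centroid of triangle XWS ⇒ K = (1/6, 1/3)
3. A lies on line XW with XA:AW = 3:1 ⇒ A = (0, 1/4)
through W parallel to KJ: direction (5/6, -1/3); meets JA at F = (-5/3, 2/3)
F = J + t·(A−J) with t = 8/3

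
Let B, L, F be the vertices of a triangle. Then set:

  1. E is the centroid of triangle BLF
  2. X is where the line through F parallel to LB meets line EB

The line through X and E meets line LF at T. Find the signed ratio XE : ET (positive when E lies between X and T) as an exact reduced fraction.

Choose coordinates B = (0, 0), L = (1, 0), F = (0, 1).
1. E is the centroid of triangle BLF ⇒ E = (1/3, 1/3)
2. X is where the line through F parallel to LB meets line EB ⇒ X = (1, 1)
line XE meets LF at T = (1/2, 1/2)
E = X + t·(T−X) with t = 4/3, so XE:ET = 4/3:-1/3

XE:ET = -4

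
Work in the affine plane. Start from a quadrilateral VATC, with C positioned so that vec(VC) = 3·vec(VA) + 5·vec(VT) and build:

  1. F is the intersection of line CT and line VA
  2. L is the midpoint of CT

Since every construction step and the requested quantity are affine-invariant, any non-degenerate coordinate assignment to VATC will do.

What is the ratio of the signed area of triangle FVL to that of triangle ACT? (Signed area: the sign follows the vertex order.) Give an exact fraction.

[FVL]:[ACT] = 9/28

Work in coordinates with V = (0, 0), A = (1, 0), T = (0, 1), C = (3, 5).
1. F is the intersection of line CT and line VA ⇒ F = (-3/4, 0)
2. L is the midpoint of CT ⇒ L = (3/2, 3)
2·[FVL] = 9/4, 2·[ACT] = 7
[FVL]:[ACT] = 9/4:7 = 9/28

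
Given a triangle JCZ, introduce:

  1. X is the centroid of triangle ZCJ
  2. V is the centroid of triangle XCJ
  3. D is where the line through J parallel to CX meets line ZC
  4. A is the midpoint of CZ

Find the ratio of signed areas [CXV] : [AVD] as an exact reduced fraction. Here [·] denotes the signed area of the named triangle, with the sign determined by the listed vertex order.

[CXV]:[AVD] = 1/6

Assign J = (0, 0), C = (1, 0), Z = (0, 1) — the answer is frame-independent, so this choice is without loss of generality.
1. X is the centroid of triangle ZCJ ⇒ X = (1/3, 1/3)
2. V is the centroid of triangle XCJ ⇒ V = (4/9, 1/9)
3. D is where the line through J parallel to CX meets line ZC ⇒ D = (2, -1)
4. A is the midpoint of CZ ⇒ A = (1/2, 1/2)
2·[CXV] = 1/9, 2·[AVD] = 2/3
[CXV]:[AVD] = 1/9:2/3 = 1/6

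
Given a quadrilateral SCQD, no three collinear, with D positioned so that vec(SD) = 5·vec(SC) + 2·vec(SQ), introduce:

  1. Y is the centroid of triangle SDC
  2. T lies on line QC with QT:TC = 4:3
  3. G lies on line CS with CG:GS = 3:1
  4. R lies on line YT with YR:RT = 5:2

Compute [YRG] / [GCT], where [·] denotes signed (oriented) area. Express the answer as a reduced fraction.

Assign S = (0, 0), C = (1, 0), Q = (0, 1), D = (5, 2) — the answer is frame-independent, so this choice is without loss of generality.
1. Y is the centroid of triangle SDC ⇒ Y = (2, 2/3)
2. T lies on line QC with QT:TC = 4:3 ⇒ T = (4/7, 3/7)
3. G lies on line CS with CG:GS = 3:1 ⇒ G = (1/4, 0)
4. R lies on line YT with YR:RT = 5:2 ⇒ R = (48/49, 73/147)
2·[YRG] = 75/196, 2·[GCT] = 9/28
[YRG]:[GCT] = 75/196:9/28 = 25/21

[YRG]:[GCT] = 25/21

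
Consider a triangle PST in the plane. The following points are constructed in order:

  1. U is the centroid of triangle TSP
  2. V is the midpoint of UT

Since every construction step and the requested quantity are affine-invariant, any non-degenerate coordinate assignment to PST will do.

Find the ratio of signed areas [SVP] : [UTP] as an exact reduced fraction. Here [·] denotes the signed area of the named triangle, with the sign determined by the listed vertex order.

Set P = (0, 0), S = (1, 0), T = (0, 1); any affine frame gives the same invariant.
1. U is the centroid of triangle TSP ⇒ U = (1/3, 1/3)
2. V is the midpoint of UT ⇒ V = (1/6, 2/3)
2·[SVP] = 2/3, 2·[UTP] = 1/3
[SVP]:[UTP] = 2/3:1/3 = 2

[SVP]:[UTP] = 2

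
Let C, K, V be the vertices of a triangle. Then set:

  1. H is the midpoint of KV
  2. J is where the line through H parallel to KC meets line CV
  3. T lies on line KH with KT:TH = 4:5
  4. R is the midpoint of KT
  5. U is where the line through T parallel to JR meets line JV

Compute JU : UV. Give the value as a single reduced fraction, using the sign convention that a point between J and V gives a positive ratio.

Work in coordinates with C = (0, 0), K = (1, 0), V = (0, 1).
1. H is the midpoint of KV ⇒ H = (1/2, 1/2)
2. J is where the line through H parallel to KC meets line CV ⇒ J = (0, 1/2)
3. T lies on line KH with KT:TH = 4:5 ⇒ T = (7/9, 2/9)
4. R is the midpoint of KT ⇒ R = (8/9, 1/9)
5. U is where the line through T parallel to JR meets line JV ⇒ U = (0, 9/16)
U = J + t·(V−J) with t = 1/8, so JU:UV = t:(1−t) = 1/8:7/8

JU:UV = 1/7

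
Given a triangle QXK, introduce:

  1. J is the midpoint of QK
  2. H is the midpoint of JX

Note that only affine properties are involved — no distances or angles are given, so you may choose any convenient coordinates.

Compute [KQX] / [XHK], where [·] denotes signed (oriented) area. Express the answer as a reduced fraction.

[KQX]:[XHK] = -4

Work in coordinates with Q = (0, 0), X = (1, 0), K = (0, 1).
1. J is the midpoint of QK ⇒ J = (0, 1/2)
2. H is the midpoint of JX ⇒ H = (1/2, 1/4)
2·[KQX] = 1, 2·[XHK] = -1/4
[KQX]:[XHK] = 1:-1/4 = -4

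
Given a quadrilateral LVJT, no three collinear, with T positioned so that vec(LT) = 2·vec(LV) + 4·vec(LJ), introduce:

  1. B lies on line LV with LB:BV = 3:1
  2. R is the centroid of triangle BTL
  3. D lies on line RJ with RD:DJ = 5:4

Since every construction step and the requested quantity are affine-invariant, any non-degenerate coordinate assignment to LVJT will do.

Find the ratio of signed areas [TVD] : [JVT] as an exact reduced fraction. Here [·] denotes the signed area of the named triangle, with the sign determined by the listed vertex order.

Choose coordinates L = (0, 0), V = (1, 0), J = (0, 1), T = (2, 4).
1. B lies on line LV with LB:BV = 3:1 ⇒ B = (3/4, 0)
2. R is the centroid of triangle BTL ⇒ R = (11/12, 4/3)
3. D lies on line RJ with RD:DJ = 5:4 ⇒ D = (11/27, 31/27)
2·[TVD] = -95/27, 2·[JVT] = 5
[TVD]:[JVT] = -95/27:5 = -19/27

[TVD]:[JVT] = -19/27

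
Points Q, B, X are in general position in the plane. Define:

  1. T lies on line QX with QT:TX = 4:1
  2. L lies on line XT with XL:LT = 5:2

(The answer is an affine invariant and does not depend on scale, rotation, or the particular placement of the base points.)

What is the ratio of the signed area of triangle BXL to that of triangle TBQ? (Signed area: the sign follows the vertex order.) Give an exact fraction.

Assign Q = (0, 0), B = (1, 0), X = (0, 1) — the answer is frame-independent, so this choice is without loss of generality.
1. T lies on line QX with QT:TX = 4:1 ⇒ T = (0, 4/5)
2. L lies on line XT with XL:LT = 5:2 ⇒ L = (0, 6/7)
2·[BXL] = 1/7, 2·[TBQ] = -4/5
[BXL]:[TBQ] = 1/7:-4/5 = -5/28

[BXL]:[TBQ] = -5/28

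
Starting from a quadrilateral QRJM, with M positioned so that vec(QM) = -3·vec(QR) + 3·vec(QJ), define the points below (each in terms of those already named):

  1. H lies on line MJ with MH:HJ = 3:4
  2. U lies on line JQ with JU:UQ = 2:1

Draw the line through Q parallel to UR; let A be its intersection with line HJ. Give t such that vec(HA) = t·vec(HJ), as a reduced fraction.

t = 11/4

Work in coordinates with Q = (0, 0), R = (1, 0), J = (0, 1), M = (-3, 3).
1. H lies on line MJ with MH:HJ = 3:4 ⇒ H = (-12/7, 15/7)
2. U lies on line JQ with JU:UQ = 2:1 ⇒ U = (0, 1/3)
through Q parallel to UR: direction (1, -1/3); meets HJ at A = (3, -1)
A = H + t·(J−H) with t = 11/4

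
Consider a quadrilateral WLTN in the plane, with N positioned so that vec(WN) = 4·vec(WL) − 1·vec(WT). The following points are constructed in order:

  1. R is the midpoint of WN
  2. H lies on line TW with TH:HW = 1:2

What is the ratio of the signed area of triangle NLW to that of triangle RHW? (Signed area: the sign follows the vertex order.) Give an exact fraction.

Work in coordinates with W = (0, 0), L = (1, 0), T = (0, 1), N = (4, -1).
1. R is the midpoint of WN ⇒ R = (2, -1/2)
2. H lies on line TW with TH:HW = 1:2 ⇒ H = (0, 2/3)
2·[NLW] = 1, 2·[RHW] = 4/3
[NLW]:[RHW] = 1:4/3 = 3/4

[NLW]:[RHW] = 3/4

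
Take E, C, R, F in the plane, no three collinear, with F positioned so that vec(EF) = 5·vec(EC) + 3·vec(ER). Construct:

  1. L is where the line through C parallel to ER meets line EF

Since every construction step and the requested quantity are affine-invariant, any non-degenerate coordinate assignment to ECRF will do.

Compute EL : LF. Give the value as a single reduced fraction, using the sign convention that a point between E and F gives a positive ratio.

EL:LF = 1/4

Set E = (0, 0), C = (1, 0), R = (0, 1), F = (5, 3); any affine frame gives the same invariant.
1. L is where the line through C parallel to ER meets line EF ⇒ L = (1, 3/5)
L = E + t·(F−E) with t = 1/5, so EL:LF = t:(1−t) = 1/5:4/5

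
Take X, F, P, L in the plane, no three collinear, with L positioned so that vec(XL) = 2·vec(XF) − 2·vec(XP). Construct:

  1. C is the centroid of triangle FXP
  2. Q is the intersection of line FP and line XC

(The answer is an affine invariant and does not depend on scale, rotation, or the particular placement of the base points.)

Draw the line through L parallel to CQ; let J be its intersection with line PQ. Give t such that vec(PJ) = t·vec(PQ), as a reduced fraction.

t = 5

Work in coordinates with X = (0, 0), F = (1, 0), P = (0, 1), L = (2, -2).
1. C is the centroid of triangle FXP ⇒ C = (1/3, 1/3)
2. Q is the intersection of line FP and line XC ⇒ Q = (1/2, 1/2)
through L parallel to CQ: direction (1/6, 1/6); meets PQ at J = (5/2, -3/2)
J = P + t·(Q−P) with t = 5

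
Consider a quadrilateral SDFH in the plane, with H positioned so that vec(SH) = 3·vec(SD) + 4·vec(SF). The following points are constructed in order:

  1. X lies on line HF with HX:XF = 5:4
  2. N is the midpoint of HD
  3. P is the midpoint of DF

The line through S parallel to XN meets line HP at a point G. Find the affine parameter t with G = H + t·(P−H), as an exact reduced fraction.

Work in coordinates with S = (0, 0), D = (1, 0), F = (0, 1), H = (3, 4).
1. X lies on line HF with HX:XF = 5:4 ⇒ X = (4/3, 7/3)
2. N is the midpoint of HD ⇒ N = (2, 2)
3. P is the midpoint of DF ⇒ P = (1/2, 1/2)
through S parallel to XN: direction (2/3, -1/3); meets HP at G = (2/19, -1/19)
G = H + t·(P−H) with t = 22/19

t = 22/19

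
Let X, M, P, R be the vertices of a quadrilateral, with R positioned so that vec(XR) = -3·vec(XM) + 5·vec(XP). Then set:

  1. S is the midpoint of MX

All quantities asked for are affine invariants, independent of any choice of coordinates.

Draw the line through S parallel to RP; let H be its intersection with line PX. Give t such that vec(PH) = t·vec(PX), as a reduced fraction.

t = 1/3

Choose coordinates X = (0, 0), M = (1, 0), P = (0, 1), R = (-3, 5).
1. S is the midpoint of MX ⇒ S = (1/2, 0)
through S parallel to RP: direction (3, -4); meets PX at H = (0, 2/3)
H = P + t·(X−P) with t = 1/3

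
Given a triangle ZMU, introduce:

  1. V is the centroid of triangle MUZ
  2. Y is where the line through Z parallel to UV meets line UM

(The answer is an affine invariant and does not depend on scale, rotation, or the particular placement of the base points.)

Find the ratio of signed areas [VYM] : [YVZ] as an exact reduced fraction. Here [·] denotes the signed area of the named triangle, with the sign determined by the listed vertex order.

[VYM]:[YVZ] = 2/3

Choose coordinates Z = (0, 0), M = (1, 0), U = (0, 1).
1. V is the centroid of triangle MUZ ⇒ V = (1/3, 1/3)
2. Y is where the line through Z parallel to UV meets line UM ⇒ Y = (-1, 2)
2·[VYM] = -2/3, 2·[YVZ] = -1
[VYM]:[YVZ] = -2/3:-1 = 2/3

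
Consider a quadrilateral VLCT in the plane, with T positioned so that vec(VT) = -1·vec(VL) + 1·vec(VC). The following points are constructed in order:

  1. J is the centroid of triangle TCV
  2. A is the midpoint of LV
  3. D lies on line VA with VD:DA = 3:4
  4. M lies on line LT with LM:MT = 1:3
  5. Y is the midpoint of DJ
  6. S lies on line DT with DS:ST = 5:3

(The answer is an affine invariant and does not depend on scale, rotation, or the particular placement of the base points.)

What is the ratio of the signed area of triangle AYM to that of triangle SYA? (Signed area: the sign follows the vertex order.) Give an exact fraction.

Assign V = (0, 0), L = (1, 0), C = (0, 1), T = (-1, 1) — the answer is frame-independent, so this choice is without loss of generality.
1. J is the centroid of triangle TCV ⇒ J = (-1/3, 2/3)
2. A is the midpoint of LV ⇒ A = (1/2, 0)
3. D lies on line VA with VD:DA = 3:4 ⇒ D = (3/14, 0)
4. M lies on line LT with LM:MT = 1:3 ⇒ M = (1/2, 1/4)
5. Y is the midpoint of DJ ⇒ Y = (-5/84, 1/3)
6. S lies on line DT with DS:ST = 5:3 ⇒ S = (-61/112, 5/8)
2·[AYM] = -47/336, 2·[SYA] = 1/672
[AYM]:[SYA] = -47/336:1/672 = -94

[AYM]:[SYA] = -94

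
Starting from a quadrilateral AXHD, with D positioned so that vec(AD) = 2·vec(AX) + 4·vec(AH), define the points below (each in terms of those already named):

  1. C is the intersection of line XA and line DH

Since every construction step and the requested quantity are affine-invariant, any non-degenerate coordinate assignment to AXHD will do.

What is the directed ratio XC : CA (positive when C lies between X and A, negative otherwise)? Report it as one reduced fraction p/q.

Choose coordinates A = (0, 0), X = (1, 0), H = (0, 1), D = (2, 4).
1. C is the intersection of line XA and line DH ⇒ C = (-2/3, 0)
C = X + t·(A−X) with t = 5/3, so XC:CA = t:(1−t) = 5/3:-2/3

XC:CA = -5/2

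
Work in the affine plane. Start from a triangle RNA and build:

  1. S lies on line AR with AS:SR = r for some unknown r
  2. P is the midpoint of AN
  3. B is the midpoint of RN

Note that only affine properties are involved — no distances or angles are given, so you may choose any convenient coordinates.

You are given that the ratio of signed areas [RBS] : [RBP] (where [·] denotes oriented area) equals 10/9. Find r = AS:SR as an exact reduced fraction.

Work in coordinates with R = (0, 0), N = (1, 0), A = (0, 1).
1. With AS:SR = r, write λ = r/(r+1) so S = A + λ·(R−A); S is affine-linear in λ
2. P is the midpoint of AN ⇒ P = (1/2, 1/2)
3. B is the midpoint of RN ⇒ B = (1/2, 0)
Every point depending on S is an affine combination of S and λ-independent points, so each such coordinate is linear in λ; the λ² term in each signed area is a multiple of (R−A)×(R−A) = 0, so 2·[RBS] and 2·[RBP] are each linear in λ. Evaluating at λ=0 and λ=1:
  2·[RBS] = -1/2·λ + 1/2,   2·[RBP] = 1/4
So [RBS]:[RBP] = (-1/2·λ + 1/2) / (1/4). Setting this equal to 10/9:
  -1/2·λ + 1/2 = 10/9·(1/4)  ⇒  λ = 4/9
Then r = λ/(1−λ) = (4/9)/(5/9) = 4/5. Check: with r = 4/5, S = (0, 5/9) and [RBS]:[RBP] = 10/9 as required.

r = 4/5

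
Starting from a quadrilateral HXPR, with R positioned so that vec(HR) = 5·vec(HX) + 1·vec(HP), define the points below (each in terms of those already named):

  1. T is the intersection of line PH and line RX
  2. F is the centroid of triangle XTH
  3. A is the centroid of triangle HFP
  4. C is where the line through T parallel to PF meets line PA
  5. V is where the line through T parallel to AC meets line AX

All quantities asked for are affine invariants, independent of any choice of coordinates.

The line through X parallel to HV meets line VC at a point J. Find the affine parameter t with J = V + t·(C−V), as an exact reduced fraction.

Work in coordinates with H = (0, 0), X = (1, 0), P = (0, 1), R = (5, 1).
1. T is the intersection of line PH and line RX ⇒ T = (0, -1/4)
2. F is the centroid of triangle XTH ⇒ F = (1/3, -1/12)
3. A is the centroid of triangle HFP ⇒ A = (1/9, 11/36)
4. C is where the line through T parallel to PF meets line PA ⇒ C = (5/12, -77/48)
5. V is where the line through T parallel to AC meets line AX ⇒ V = (-19/189, 143/378)
through X parallel to HV: direction (-19/189, 143/378); meets VC at J = (-485/9, 1859/9)
J = V + t·(C−V) with t = -104

t = -104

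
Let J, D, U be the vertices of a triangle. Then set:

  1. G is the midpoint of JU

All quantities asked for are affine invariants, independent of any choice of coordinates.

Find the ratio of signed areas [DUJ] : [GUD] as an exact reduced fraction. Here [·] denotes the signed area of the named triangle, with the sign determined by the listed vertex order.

[DUJ]:[GUD] = -2

Choose coordinates J = (0, 0), D = (1, 0), U = (0, 1).
1. G is the midpoint of JU ⇒ G = (0, 1/2)
2·[DUJ] = 1, 2·[GUD] = -1/2
[DUJ]:[GUD] = 1:-1/2 = -2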